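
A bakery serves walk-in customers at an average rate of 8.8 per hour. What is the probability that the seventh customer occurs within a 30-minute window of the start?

0.1564

Over the interval, μ = 8.8 × 0.5 = 4.4 (a 30-minute window = 0.5 hours).
The seventh arrival falls in the interval iff at least 7 events occur there: P(S_7 ≤ t) = P(N ≥ 7) = 1 − P(N ≤ 6) ≈ 0.1564.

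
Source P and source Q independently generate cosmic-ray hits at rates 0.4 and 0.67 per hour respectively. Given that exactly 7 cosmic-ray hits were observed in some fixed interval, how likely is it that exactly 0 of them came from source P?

0.0377

Given the total, each event is independently from source P with probability p = λ_P/(λ_P+λ_Q) = 0.4/1.07 ≈ 0.3738.
So K ~ Binomial(7, 0.4/1.07): P(K = 0) = C(7,0) · (0.4/1.07)^0 · (0.67/1.07)^7 ≈ 0.0377.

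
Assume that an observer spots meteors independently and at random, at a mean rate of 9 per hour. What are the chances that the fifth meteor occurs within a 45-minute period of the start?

Over the interval, μ = 9 × 0.75 = 6.75 (a 45-minute period = 0.75 hours).
The fifth arrival falls in the interval iff at least 5 events occur there: P(S_5 ≤ t) = P(N ≥ 5) = 1 − P(N ≤ 4) ≈ 0.8030.

0.8030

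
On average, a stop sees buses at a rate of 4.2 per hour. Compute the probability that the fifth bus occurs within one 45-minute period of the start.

Over the interval, μ = 4.2 × 0.75 = 3.15 (a 45-minute period = 0.75 hours).
The fifth arrival falls in the interval iff at least 5 events occur there: P(S_5 ≤ t) = P(N ≥ 5) = 1 − P(N ≤ 4) ≈ 0.2105.

0.2105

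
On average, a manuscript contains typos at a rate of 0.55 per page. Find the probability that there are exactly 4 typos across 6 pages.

0.1823

Over the interval, μ = 0.55 × 6 = 3.3 (6 pages).
P(N = 4) = e^(−μ) μ^4/4! = e^(−3.3) · 3.3^4/24 ≈ 0.1823.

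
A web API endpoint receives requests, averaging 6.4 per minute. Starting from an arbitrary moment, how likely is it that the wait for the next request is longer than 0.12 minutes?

The wait for the next event is exponential with rate λ = 6.4 per minute.
P(T > 0.12) = e^(−λt) = e^(−6.4 × 0.12) = e^(−0.768) ≈ 0.4639.

0.4639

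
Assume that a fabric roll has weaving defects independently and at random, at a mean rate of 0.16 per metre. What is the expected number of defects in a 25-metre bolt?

E[N] = λt = 0.16 × 25 = 4 (a 25-metre bolt = 25 metres).

4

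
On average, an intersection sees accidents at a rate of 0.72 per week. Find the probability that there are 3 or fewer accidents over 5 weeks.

0.5152

Over the interval, μ = 0.72 × 5 = 3.6 (5 weeks).
P(N ≤ 3) = Σ_{j=0}^{3} e^(−μ) μ^j/j! ≈ 0.5152.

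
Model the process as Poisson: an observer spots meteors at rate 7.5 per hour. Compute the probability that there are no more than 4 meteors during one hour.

0.1321

With mean μ = 7.5 per hour,
P(N ≤ 4) = Σ_{j=0}^{4} e^(−μ) μ^j/j! ≈ 0.1321.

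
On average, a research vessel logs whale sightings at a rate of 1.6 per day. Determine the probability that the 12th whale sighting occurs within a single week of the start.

Over the interval, μ = 1.6 × 7 = 11.2 (a week = 7 days).
The 12th arrival falls in the interval iff at least 12 events occur there: P(S_12 ≤ t) = P(N ≥ 12) = 1 − P(N ≤ 11) ≈ 0.4446.

0.4446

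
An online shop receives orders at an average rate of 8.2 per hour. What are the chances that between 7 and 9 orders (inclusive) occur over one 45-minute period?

Over the interval, μ = 8.2 × 0.75 = 6.15 (a 45-minute period = 0.75 hours).
P(7 ≤ N ≤ 9) = Σ_{j=7}^{9} e^(−6.15) · 6.15^j/j! ≈ 0.3231.

0.3231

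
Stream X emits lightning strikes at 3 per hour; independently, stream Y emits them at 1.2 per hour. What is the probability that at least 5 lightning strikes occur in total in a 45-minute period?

0.2105

Independent Poisson processes superpose: combined rate λ = 3 + 1.2 = 4.2 per hour.
Over the interval, μ = 4.2 × 0.75 = 3.15 (a 45-minute period = 0.75 hours).
P(N ≥ 5) = 1 − P(N ≤ 4) ≈ 0.2105.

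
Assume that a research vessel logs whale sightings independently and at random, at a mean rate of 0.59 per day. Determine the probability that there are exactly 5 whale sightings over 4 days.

0.0576

Over the interval, μ = 0.59 × 4 = 2.36 (4 days).
P(N = 5) = e^(−μ) μ^5/5! = e^(−2.36) · 2.36^5/120 ≈ 0.0576.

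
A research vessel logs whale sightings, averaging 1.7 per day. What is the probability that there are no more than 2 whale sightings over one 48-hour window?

Over the interval, μ = 1.7 × 2 = 3.4 (a 48-hour window = 2 days).
P(N ≤ 2) = Σ_{j=0}^{2} e^(−μ) μ^j/j! ≈ 0.3397.

0.3397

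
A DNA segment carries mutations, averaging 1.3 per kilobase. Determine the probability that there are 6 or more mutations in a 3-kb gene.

0.1994

Over the interval, μ = 1.3 × 3 = 3.9 (a 3-kb gene = 3 kilobases).
P(N ≥ 6) = 1 − P(N ≤ 5) = 1 − Σ_{j=0}^{5} e^(−μ) μ^j/j! ≈ 0.1994.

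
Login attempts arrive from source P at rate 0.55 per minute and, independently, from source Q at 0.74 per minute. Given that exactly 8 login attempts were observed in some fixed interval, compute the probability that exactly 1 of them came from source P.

Given the total, each event is independently from source P with probability p = λ_P/(λ_P+λ_Q) = 0.55/1.29 ≈ 0.4264.
So K ~ Binomial(8, 0.55/1.29): P(K = 1) = C(8,1) · (0.55/1.29)^1 · (0.74/1.29)^7 ≈ 0.0697.

0.0697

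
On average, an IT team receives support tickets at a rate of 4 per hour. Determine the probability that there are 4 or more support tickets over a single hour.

0.5665

With mean μ = 4 per hour,
P(N ≥ 4) = 1 − P(N ≤ 3) = 1 − Σ_{j=0}^{3} e^(−μ) μ^j/j! ≈ 0.5665.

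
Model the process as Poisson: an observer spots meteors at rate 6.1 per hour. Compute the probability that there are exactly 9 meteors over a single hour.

With mean μ = 6.1 per hour,
P(N = 9) = e^(−μ) μ^9/9! = e^(−6.1) · 6.1^9/362880 ≈ 0.0723.

0.0723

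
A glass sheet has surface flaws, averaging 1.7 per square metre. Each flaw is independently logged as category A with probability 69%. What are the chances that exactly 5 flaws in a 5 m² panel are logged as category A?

0.1641

Thinning: the flaws that are logged as category A themselves form a Poisson process with rate 0.69 × 1.7 = 1.173 per square metre.
Over the interval, μ = 1.173 × 5 = 5.865 (a 5 m² panel = 5 square metres).
P(N = 5) = e^(−5.865) · 5.865^5/5! ≈ 0.1641.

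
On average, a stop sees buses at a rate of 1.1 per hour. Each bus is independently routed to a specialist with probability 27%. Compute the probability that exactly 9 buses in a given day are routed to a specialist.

Thinning: the buses that are routed to a specialist themselves form a Poisson process with rate 0.27 × 1.1 = 0.297 per hour.
Over the interval, μ = 0.297 × 24 = 7.128 (a day = 24 hours).
P(N = 9) = e^(−7.128) · 7.128^9/9! ≈ 0.1050.

0.1050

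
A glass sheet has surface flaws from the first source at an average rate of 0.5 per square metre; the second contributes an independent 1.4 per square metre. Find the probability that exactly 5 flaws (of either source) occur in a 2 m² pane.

Independent Poisson processes superpose: combined rate λ = 0.5 + 1.4 = 1.9 per square metre.
Over the interval, μ = 1.9 × 2 = 3.8 (a 2 m² pane = 2 square metres).
P(N = 5) = e^(−3.8) · 3.8^5/5! ≈ 0.1477.

0.1477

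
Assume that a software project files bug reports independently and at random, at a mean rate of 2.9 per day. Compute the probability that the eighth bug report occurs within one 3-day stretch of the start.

Over the interval, μ = 2.9 × 3 = 8.7 (a 3-day stretch = 3 days).
The eighth arrival falls in the interval iff at least 8 events occur there: P(S_8 ≤ t) = P(N ≥ 8) = 1 − P(N ≤ 7) ≈ 0.6398.

0.6398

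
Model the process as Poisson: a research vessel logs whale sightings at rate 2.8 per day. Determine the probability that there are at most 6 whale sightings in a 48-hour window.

Over the interval, μ = 2.8 × 2 = 5.6 (a 48-hour window = 2 days).
P(N ≤ 6) = Σ_{j=0}^{6} e^(−μ) μ^j/j! ≈ 0.6703.

0.6703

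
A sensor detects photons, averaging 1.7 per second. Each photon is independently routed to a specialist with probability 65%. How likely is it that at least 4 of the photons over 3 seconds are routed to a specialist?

Thinning: the photons that are routed to a specialist themselves form a Poisson process with rate 0.65 × 1.7 = 1.105 per second.
Over the interval, μ = 1.105 × 3 = 3.315 (3 seconds).
P(N ≥ 4) = 1 − P(N ≤ 3) ≈ 0.4230.

0.4230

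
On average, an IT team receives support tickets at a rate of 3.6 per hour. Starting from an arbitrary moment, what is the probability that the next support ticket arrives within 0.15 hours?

Inter-arrival times are exponential with rate λ = 3.6 per hour.
P(T ≤ 0.15) = 1 − e^(−λt) = 1 − e^(−3.6 × 0.15) = 1 − e^(−0.54) ≈ 0.4173.

0.4173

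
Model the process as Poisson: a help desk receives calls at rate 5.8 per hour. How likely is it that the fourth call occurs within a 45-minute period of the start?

0.6318

Over the interval, μ = 5.8 × 0.75 = 4.35 (a 45-minute period = 0.75 hours).
The fourth arrival falls in the interval iff at least 4 events occur there: P(S_4 ≤ t) = P(N ≥ 4) = 1 − P(N ≤ 3) ≈ 0.6318.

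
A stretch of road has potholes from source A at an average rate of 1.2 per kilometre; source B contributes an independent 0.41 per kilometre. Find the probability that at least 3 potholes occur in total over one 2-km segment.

Independent Poisson processes superpose: combined rate λ = 1.2 + 0.41 = 1.61 per kilometre.
Over the interval, μ = 1.61 × 2 = 3.22 (a 2-km segment = 2 kilometres).
P(N ≥ 3) = 1 − P(N ≤ 2) ≈ 0.6243.

0.6243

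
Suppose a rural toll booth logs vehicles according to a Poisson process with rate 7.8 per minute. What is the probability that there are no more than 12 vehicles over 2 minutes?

0.2209

Over the interval, μ = 7.8 × 2 = 15.6 (2 minutes).
P(N ≤ 12) = Σ_{j=0}^{12} e^(−μ) μ^j/j! ≈ 0.2209.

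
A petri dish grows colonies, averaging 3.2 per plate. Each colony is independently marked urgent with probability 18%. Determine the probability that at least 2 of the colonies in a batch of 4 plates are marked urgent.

0.6701

Thinning: the colonies that are marked urgent themselves form a Poisson process with rate 0.18 × 3.2 = 0.576 per plate.
Over the interval, μ = 0.576 × 4 = 2.304 (a batch of 4 plates = 4 plates).
P(N ≥ 2) = 1 − P(N ≤ 1) ≈ 0.6701.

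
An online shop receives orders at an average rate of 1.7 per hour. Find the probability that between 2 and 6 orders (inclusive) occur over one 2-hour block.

Over the interval, μ = 1.7 × 2 = 3.4 (a 2-hour block = 2 hours).
P(2 ≤ N ≤ 6) = Σ_{j=2}^{6} e^(−3.4) · 3.4^j/j! ≈ 0.7953.

0.7953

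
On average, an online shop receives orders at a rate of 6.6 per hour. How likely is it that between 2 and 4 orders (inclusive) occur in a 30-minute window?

Over the interval, μ = 6.6 × 0.5 = 3.3 (a 30-minute window = 0.5 hours).
P(2 ≤ N ≤ 4) = Σ_{j=2}^{4} e^(−3.3) · 3.3^j/j! ≈ 0.6040.

0.6040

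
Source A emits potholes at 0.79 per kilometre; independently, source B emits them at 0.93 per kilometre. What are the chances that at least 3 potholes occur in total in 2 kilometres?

Independent Poisson processes superpose: combined rate λ = 0.79 + 0.93 = 1.72 per kilometre.
Over the interval, μ = 1.72 × 2 = 3.44 (2 kilometres).
P(N ≥ 3) = 1 − P(N ≤ 2) ≈ 0.6679.

0.6679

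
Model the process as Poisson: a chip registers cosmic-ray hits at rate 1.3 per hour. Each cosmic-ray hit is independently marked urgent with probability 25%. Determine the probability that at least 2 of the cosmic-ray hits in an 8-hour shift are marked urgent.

Thinning: the cosmic-ray hits that are marked urgent themselves form a Poisson process with rate 0.25 × 1.3 = 0.325 per hour.
Over the interval, μ = 0.325 × 8 = 2.6 (an 8-hour shift = 8 hours).
P(N ≥ 2) = 1 − P(N ≤ 1) ≈ 0.7326.

0.7326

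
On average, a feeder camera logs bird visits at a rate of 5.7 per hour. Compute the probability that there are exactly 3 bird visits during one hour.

With mean μ = 5.7 per hour,
P(N = 3) = e^(−μ) μ^3/3! = e^(−5.7) · 5.7^3/6 ≈ 0.1033.

0.1033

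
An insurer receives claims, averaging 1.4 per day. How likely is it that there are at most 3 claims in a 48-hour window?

0.6919

Over the interval, μ = 1.4 × 2 = 2.8 (a 48-hour window = 2 days).
P(N ≤ 3) = Σ_{j=0}^{3} e^(−μ) μ^j/j! ≈ 0.6919.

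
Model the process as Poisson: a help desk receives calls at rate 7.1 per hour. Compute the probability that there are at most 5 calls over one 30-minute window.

0.8509

Over the interval, μ = 7.1 × 0.5 = 3.55 (a 30-minute window = 0.5 hours).
P(N ≤ 5) = Σ_{j=0}^{5} e^(−μ) μ^j/j! ≈ 0.8509.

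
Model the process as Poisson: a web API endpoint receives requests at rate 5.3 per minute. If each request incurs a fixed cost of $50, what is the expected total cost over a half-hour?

$7950

E[N] = 5.3 × 30 = 159 (a half-hour = 30 minutes); E[cost] = 159 × $50 = $7950.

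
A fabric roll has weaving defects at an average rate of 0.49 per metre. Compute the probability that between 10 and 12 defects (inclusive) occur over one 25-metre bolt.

0.3262

Over the interval, μ = 0.49 × 25 = 12.25 (a 25-metre bolt = 25 metres).
P(10 ≤ N ≤ 12) = Σ_{j=10}^{12} e^(−12.25) · 12.25^j/j! ≈ 0.3262.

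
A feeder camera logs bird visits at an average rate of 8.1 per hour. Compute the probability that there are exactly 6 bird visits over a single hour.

With mean μ = 8.1 per hour,
P(N = 6) = e^(−μ) μ^6/6! = e^(−8.1) · 8.1^6/720 ≈ 0.1191.

0.1191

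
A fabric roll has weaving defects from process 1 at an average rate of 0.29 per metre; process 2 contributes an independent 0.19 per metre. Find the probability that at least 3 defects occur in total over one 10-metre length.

0.8575

Independent Poisson processes superpose: combined rate λ = 0.29 + 0.19 = 0.48 per metre.
Over the interval, μ = 0.48 × 10 = 4.8 (a 10-metre length = 10 metres).
P(N ≥ 3) = 1 − P(N ≤ 2) ≈ 0.8575.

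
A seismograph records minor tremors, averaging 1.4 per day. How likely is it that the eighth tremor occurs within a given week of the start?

Over the interval, μ = 1.4 × 7 = 9.8 (a week = 7 days).
The eighth arrival falls in the interval iff at least 8 events occur there: P(S_8 ≤ t) = P(N ≥ 8) = 1 − P(N ≤ 7) ≈ 0.7612.

0.7612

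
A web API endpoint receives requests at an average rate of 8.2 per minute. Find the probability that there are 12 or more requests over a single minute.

With mean μ = 8.2 per minute,
P(N ≥ 12) = 1 − P(N ≤ 11) = 1 − Σ_{j=0}^{11} e^(−μ) μ^j/j! ≈ 0.1269.

0.1269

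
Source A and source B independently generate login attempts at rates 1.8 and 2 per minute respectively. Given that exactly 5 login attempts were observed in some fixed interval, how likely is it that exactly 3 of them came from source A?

Given the total, each event is independently from source A with probability p = λ_A/(λ_A+λ_B) = 1.8/3.8 ≈ 0.4737.
So K ~ Binomial(5, 1.8/3.8): P(K = 3) = C(5,3) · (1.8/3.8)^3 · (2/3.8)^2 ≈ 0.2944.

0.2944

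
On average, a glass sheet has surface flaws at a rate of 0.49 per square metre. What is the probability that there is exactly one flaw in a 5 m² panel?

Over the interval, μ = 0.49 × 5 = 2.45 (a 5 m² panel = 5 square metres).
P(N = 1) = e^(−μ) μ^1/1! = e^(−2.45) · 2.45^1/1 ≈ 0.2114.

0.2114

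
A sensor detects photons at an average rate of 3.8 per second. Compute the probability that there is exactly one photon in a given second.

0.0850

With mean μ = 3.8 per second,
P(N = 1) = e^(−μ) μ^1/1! = e^(−3.8) · 3.8^1/1 ≈ 0.0850.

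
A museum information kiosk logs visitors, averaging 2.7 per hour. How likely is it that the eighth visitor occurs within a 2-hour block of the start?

0.1783

Over the interval, μ = 2.7 × 2 = 5.4 (a 2-hour block = 2 hours).
The eighth arrival falls in the interval iff at least 8 events occur there: P(S_8 ≤ t) = P(N ≥ 8) = 1 − P(N ≤ 7) ≈ 0.1783.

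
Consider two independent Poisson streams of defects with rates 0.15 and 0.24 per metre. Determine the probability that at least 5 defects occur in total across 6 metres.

0.0885

Independent Poisson processes superpose: combined rate λ = 0.15 + 0.24 = 0.39 per metre.
Over the interval, μ = 0.39 × 6 = 2.34 (6 metres).
P(N ≥ 5) = 1 − P(N ≤ 4) ≈ 0.0885.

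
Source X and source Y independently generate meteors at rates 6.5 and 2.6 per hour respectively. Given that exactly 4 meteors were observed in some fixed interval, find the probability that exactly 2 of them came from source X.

Given the total, each event is independently from source X with probability p = λ_X/(λ_X+λ_Y) = 6.5/9.1 ≈ 0.7143.
So K ~ Binomial(4, 6.5/9.1): P(K = 2) = C(4,2) · (6.5/9.1)^2 · (2.6/9.1)^2 ≈ 0.2499.

0.2499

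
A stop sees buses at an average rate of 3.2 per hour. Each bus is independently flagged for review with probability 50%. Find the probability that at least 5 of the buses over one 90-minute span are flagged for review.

0.0959

Thinning: the buses that are flagged for review themselves form a Poisson process with rate 0.5 × 3.2 = 1.6 per hour.
Over the interval, μ = 1.6 × 1.5 = 2.4 (a 90-minute span = 1.5 hours).
P(N ≥ 5) = 1 − P(N ≤ 4) ≈ 0.0959.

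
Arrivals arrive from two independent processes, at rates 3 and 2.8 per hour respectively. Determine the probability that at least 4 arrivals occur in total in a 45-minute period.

Independent Poisson processes superpose: combined rate λ = 3 + 2.8 = 5.8 per hour.
Over the interval, μ = 5.8 × 0.75 = 4.35 (a 45-minute period = 0.75 hours).
P(N ≥ 4) = 1 − P(N ≤ 3) ≈ 0.6318.

0.6318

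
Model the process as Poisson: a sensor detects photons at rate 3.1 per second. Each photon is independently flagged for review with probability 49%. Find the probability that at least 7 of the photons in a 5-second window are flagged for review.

Thinning: the photons that are flagged for review themselves form a Poisson process with rate 0.49 × 3.1 = 1.519 per second.
Over the interval, μ = 1.519 × 5 = 7.595 (a 5-second window = 5 seconds).
P(N ≥ 7) = 1 − P(N ≤ 6) ≈ 0.6347.

0.6347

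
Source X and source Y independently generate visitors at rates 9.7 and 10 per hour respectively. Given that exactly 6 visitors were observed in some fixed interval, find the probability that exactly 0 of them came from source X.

0.0171

Given the total, each event is independently from source X with probability p = λ_X/(λ_X+λ_Y) = 9.7/19.7 ≈ 0.4924.
So K ~ Binomial(6, 9.7/19.7): P(K = 0) = C(6,0) · (9.7/19.7)^0 · (10/19.7)^6 ≈ 0.0171.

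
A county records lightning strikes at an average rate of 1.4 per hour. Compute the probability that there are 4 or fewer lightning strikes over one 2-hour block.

Over the interval, μ = 1.4 × 2 = 2.8 (a 2-hour block = 2 hours).
P(N ≤ 4) = Σ_{j=0}^{4} e^(−μ) μ^j/j! ≈ 0.8477.

0.8477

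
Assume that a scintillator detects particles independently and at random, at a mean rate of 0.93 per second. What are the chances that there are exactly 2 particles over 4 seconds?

0.1677

Over the interval, μ = 0.93 × 4 = 3.72 (4 seconds).
P(N = 2) = e^(−μ) μ^2/2! = e^(−3.72) · 3.72^2/2 ≈ 0.1677.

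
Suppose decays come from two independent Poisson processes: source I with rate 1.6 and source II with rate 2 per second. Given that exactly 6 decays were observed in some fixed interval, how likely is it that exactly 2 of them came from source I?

Given the total, each event is independently from source I with probability p = λ_I/(λ_I+λ_II) = 1.6/3.6 ≈ 0.4444.
So K ~ Binomial(6, 1.6/3.6): P(K = 2) = C(6,2) · (1.6/3.6)^2 · (2/3.6)^4 ≈ 0.2823.

0.2823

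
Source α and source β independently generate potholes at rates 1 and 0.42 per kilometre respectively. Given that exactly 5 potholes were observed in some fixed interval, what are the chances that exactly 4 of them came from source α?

0.3637

Given the total, each event is independently from source α with probability p = λ_α/(λ_α+λ_β) = 1/1.42 ≈ 0.7042.
So K ~ Binomial(5, 1/1.42): P(K = 4) = C(5,4) · (1/1.42)^4 · (0.42/1.42)^1 ≈ 0.3637.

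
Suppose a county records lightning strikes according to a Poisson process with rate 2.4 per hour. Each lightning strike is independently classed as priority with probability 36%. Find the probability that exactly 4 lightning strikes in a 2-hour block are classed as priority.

0.0660

Thinning: the lightning strikes that are classed as priority themselves form a Poisson process with rate 0.36 × 2.4 = 0.864 per hour.
Over the interval, μ = 0.864 × 2 = 1.728 (a 2-hour block = 2 hours).
P(N = 4) = e^(−1.728) · 1.728^4/4! ≈ 0.0660.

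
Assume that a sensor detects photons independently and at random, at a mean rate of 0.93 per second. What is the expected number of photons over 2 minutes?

E[N] = λt = 0.93 × 120 = 111.6 (2 minutes = 120 seconds).

111.6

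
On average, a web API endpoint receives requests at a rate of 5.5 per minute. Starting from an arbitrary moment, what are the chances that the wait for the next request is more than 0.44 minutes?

0.0889

The wait for the next event is exponential with rate λ = 5.5 per minute.
P(T > 0.44) = e^(−λt) = e^(−5.5 × 0.44) = e^(−2.42) ≈ 0.0889.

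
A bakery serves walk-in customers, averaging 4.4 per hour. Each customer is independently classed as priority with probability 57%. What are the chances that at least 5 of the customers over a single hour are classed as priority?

0.1099

Thinning: the customers that are classed as priority themselves form a Poisson process with rate 0.57 × 4.4 = 2.508 per hour.
So μ = 2.508.
P(N ≥ 5) = 1 − P(N ≤ 4) ≈ 0.1099.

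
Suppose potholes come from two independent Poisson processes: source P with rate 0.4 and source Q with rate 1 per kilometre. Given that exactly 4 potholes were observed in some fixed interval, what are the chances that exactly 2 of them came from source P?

0.2499

Given the total, each event is independently from source P with probability p = λ_P/(λ_P+λ_Q) = 0.4/1.4 ≈ 0.2857.
So K ~ Binomial(4, 0.4/1.4): P(K = 2) = C(4,2) · (0.4/1.4)^2 · (1/1.4)^2 ≈ 0.2499.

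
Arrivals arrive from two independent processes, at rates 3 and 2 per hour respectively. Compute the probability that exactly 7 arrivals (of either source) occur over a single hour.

0.1044

Independent Poisson processes superpose: combined rate λ = 3 + 2 = 5 per hour.
So μ = 5.
P(N = 7) = e^(−5) · 5^7/7! ≈ 0.1044.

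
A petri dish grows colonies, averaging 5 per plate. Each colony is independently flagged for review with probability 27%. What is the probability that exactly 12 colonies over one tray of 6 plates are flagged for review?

0.0505

Thinning: the colonies that are flagged for review themselves form a Poisson process with rate 0.27 × 5 = 1.35 per plate.
Over the interval, μ = 1.35 × 6 = 8.1 (a tray of 6 plates = 6 plates).
P(N = 12) = e^(−8.1) · 8.1^12/12! ≈ 0.0505.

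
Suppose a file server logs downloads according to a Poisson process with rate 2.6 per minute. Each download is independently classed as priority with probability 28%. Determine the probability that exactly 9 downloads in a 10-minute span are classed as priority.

Thinning: the downloads that are classed as priority themselves form a Poisson process with rate 0.28 × 2.6 = 0.728 per minute.
Over the interval, μ = 0.728 × 10 = 7.28 (a 10-minute span = 10 minutes).
P(N = 9) = e^(−7.28) · 7.28^9/9! ≈ 0.1091.

0.1091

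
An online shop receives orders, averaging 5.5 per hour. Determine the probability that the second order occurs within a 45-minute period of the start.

0.9172

Over the interval, μ = 5.5 × 0.75 = 4.125 (a 45-minute period = 0.75 hours).
The second arrival falls in the interval iff at least 2 events occur there: P(S_2 ≤ t) = P(N ≥ 2) = 1 − P(N ≤ 1) ≈ 0.9172.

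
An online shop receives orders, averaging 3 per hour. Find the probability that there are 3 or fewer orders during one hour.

0.6472

With mean μ = 3 per hour,
P(N ≤ 3) = Σ_{j=0}^{3} e^(−μ) μ^j/j! ≈ 0.6472.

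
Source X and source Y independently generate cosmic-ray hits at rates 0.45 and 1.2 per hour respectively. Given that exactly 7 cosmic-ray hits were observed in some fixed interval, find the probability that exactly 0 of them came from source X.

Given the total, each event is independently from source X with probability p = λ_X/(λ_X+λ_Y) = 0.45/1.65 ≈ 0.2727.
So K ~ Binomial(7, 0.45/1.65): P(K = 0) = C(7,0) · (0.45/1.65)^0 · (1.2/1.65)^7 ≈ 0.1076.

0.1076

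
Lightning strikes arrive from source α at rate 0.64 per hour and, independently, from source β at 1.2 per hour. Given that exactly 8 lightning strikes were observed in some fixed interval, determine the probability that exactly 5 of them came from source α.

Given the total, each event is independently from source α with probability p = λ_α/(λ_α+λ_β) = 0.64/1.84 ≈ 0.3478.
So K ~ Binomial(8, 0.64/1.84): P(K = 5) = C(8,5) · (0.64/1.84)^5 · (1.2/1.84)^3 ≈ 0.0791.

0.0791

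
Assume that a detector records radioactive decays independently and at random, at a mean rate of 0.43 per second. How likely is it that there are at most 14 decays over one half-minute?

Over the interval, μ = 0.43 × 30 = 12.9 (a half-minute = 30 seconds).
P(N ≤ 14) = Σ_{j=0}^{14} e^(−μ) μ^j/j! ≈ 0.6853.

0.6853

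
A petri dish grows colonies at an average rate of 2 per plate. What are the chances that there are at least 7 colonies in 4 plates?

Over the interval, μ = 2 × 4 = 8 (4 plates).
P(N ≥ 7) = 1 − P(N ≤ 6) = 1 − Σ_{j=0}^{6} e^(−μ) μ^j/j! ≈ 0.6866.

0.6866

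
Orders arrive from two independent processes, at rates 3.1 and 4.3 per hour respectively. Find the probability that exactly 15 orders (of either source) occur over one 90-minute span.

0.0553

Independent Poisson processes superpose: combined rate λ = 3.1 + 4.3 = 7.4 per hour.
Over the interval, μ = 7.4 × 1.5 = 11.1 (a 90-minute span = 1.5 hours).
P(N = 15) = e^(−11.1) · 11.1^15/15! ≈ 0.0553.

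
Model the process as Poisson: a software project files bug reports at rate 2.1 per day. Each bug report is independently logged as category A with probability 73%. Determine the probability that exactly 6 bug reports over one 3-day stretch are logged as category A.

Thinning: the bug reports that are logged as category A themselves form a Poisson process with rate 0.73 × 2.1 = 1.533 per day.
Over the interval, μ = 1.533 × 3 = 4.599 (a 3-day stretch = 3 days).
P(N = 6) = e^(−4.599) · 4.599^6/6! ≈ 0.1322.

0.1322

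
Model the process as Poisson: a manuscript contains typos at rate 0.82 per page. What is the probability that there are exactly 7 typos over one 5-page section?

Over the interval, μ = 0.82 × 5 = 4.1 (a 5-page section = 5 pages).
P(N = 7) = e^(−μ) μ^7/7! = e^(−4.1) · 4.1^7/5040 ≈ 0.0640.

0.0640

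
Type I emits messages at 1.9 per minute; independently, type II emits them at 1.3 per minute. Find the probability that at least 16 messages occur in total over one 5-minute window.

0.5333

Independent Poisson processes superpose: combined rate λ = 1.9 + 1.3 = 3.2 per minute.
Over the interval, μ = 3.2 × 5 = 16 (a 5-minute window = 5 minutes).
P(N ≥ 16) = 1 − P(N ≤ 15) ≈ 0.5333.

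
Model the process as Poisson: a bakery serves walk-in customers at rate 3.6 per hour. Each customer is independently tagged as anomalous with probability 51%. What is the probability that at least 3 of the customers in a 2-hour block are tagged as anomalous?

0.7098

Thinning: the customers that are tagged as anomalous themselves form a Poisson process with rate 0.51 × 3.6 = 1.836 per hour.
Over the interval, μ = 1.836 × 2 = 3.672 (a 2-hour block = 2 hours).
P(N ≥ 3) = 1 − P(N ≤ 2) ≈ 0.7098.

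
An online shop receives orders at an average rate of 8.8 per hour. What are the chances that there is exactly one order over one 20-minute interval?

0.1561

Over the interval, μ = 8.8 × 1/3 ≈ 2.93333 (a 20-minute interval = 1/3 hours).
P(N = 1) = e^(−μ) μ^1/1! = e^(−2.93333) · 2.93333^1/1 ≈ 0.1561.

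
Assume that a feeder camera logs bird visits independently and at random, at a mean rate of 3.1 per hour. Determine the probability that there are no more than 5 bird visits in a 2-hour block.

Over the interval, μ = 3.1 × 2 = 6.2 (a 2-hour block = 2 hours).
P(N ≤ 5) = Σ_{j=0}^{5} e^(−μ) μ^j/j! ≈ 0.4141.

0.4141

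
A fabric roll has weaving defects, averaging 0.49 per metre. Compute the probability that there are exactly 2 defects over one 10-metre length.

Over the interval, μ = 0.49 × 10 = 4.9 (a 10-metre length = 10 metres).
P(N = 2) = e^(−μ) μ^2/2! = e^(−4.9) · 4.9^2/2 ≈ 0.0894.

0.0894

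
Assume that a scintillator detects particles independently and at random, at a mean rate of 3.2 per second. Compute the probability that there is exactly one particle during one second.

With mean μ = 3.2 per second,
P(N = 1) = e^(−μ) μ^1/1! = e^(−3.2) · 3.2^1/1 ≈ 0.1304.

0.1304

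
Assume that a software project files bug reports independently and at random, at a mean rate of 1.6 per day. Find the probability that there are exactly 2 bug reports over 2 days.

0.2087

Over the interval, μ = 1.6 × 2 = 3.2 (2 days).
P(N = 2) = e^(−μ) μ^2/2! = e^(−3.2) · 3.2^2/2 ≈ 0.2087.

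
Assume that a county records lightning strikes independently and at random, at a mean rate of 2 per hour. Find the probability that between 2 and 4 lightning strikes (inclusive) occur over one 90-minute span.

Over the interval, μ = 2 × 1.5 = 3 (a 90-minute span = 1.5 hours).
P(2 ≤ N ≤ 4) = Σ_{j=2}^{4} e^(−3) · 3^j/j! ≈ 0.6161.

0.6161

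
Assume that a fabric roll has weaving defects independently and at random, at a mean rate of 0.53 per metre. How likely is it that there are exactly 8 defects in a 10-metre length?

0.0771

Over the interval, μ = 0.53 × 10 = 5.3 (a 10-metre length = 10 metres).
P(N = 8) = e^(−μ) μ^8/8! = e^(−5.3) · 5.3^8/40320 ≈ 0.0771.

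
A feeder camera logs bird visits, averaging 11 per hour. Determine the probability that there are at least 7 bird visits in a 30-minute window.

0.3140

Over the interval, μ = 11 × 0.5 = 5.5 (a 30-minute window = 0.5 hours).
P(N ≥ 7) = 1 − P(N ≤ 6) = 1 − Σ_{j=0}^{6} e^(−μ) μ^j/j! ≈ 0.3140.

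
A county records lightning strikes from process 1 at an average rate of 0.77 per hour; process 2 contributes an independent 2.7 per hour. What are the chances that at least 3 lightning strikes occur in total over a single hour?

Independent Poisson processes superpose: combined rate λ = 0.77 + 2.7 = 3.47 per hour.
So μ = 3.47.
P(N ≥ 3) = 1 − P(N ≤ 2) ≈ 0.6736.

0.6736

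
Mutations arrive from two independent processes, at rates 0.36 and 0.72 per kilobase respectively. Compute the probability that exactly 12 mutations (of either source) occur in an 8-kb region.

0.0639

Independent Poisson processes superpose: combined rate λ = 0.36 + 0.72 = 1.08 per kilobase.
Over the interval, μ = 1.08 × 8 = 8.64 (an 8-kb region = 8 kilobases).
P(N = 12) = e^(−8.64) · 8.64^12/12! ≈ 0.0639.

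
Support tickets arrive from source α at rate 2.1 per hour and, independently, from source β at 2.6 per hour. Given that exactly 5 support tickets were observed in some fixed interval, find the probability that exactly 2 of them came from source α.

0.3380

Given the total, each event is independently from source α with probability p = λ_α/(λ_α+λ_β) = 2.1/4.7 ≈ 0.4468.
So K ~ Binomial(5, 2.1/4.7): P(K = 2) = C(5,2) · (2.1/4.7)^2 · (2.6/4.7)^3 ≈ 0.3380.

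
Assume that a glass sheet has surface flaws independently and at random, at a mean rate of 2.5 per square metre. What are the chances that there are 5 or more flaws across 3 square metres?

0.8679

Over the interval, μ = 2.5 × 3 = 7.5 (3 square metres).
P(N ≥ 5) = 1 − P(N ≤ 4) = 1 − Σ_{j=0}^{4} e^(−μ) μ^j/j! ≈ 0.8679.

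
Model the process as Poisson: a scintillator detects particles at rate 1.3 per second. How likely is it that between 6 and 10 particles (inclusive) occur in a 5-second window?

Over the interval, μ = 1.3 × 5 = 6.5 (a 5-second window = 5 seconds).
P(6 ≤ N ≤ 10) = Σ_{j=6}^{10} e^(−6.5) · 6.5^j/j! ≈ 0.5641.

0.5641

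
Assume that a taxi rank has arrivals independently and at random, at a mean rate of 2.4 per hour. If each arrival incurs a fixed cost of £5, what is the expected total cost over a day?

E[N] = 2.4 × 24 = 57.6 (a day = 24 hours); E[cost] = 57.6 × £5 = £288.

£288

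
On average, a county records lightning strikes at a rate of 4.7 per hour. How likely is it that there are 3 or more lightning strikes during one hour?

0.8477

With mean μ = 4.7 per hour,
P(N ≥ 3) = 1 − P(N ≤ 2) = 1 − Σ_{j=0}^{2} e^(−μ) μ^j/j! ≈ 0.8477.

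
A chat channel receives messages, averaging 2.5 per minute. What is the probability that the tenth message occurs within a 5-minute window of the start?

Over the interval, μ = 2.5 × 5 = 12.5 (a 5-minute window = 5 minutes).
The tenth arrival falls in the interval iff at least 10 events occur there: P(S_10 ≤ t) = P(N ≥ 10) = 1 − P(N ≤ 9) ≈ 0.7986.

0.7986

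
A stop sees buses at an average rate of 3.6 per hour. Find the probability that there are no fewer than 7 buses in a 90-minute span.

0.2983

Over the interval, μ = 3.6 × 1.5 = 5.4 (a 90-minute span = 1.5 hours).
P(N ≥ 7) = 1 − P(N ≤ 6) = 1 − Σ_{j=0}^{6} e^(−μ) μ^j/j! ≈ 0.2983.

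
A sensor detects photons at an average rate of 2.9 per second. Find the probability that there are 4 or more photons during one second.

0.3304

With mean μ = 2.9 per second,
P(N ≥ 4) = 1 − P(N ≤ 3) = 1 − Σ_{j=0}^{3} e^(−μ) μ^j/j! ≈ 0.3304.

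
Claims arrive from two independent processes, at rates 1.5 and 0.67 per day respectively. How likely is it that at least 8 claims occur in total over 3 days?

Independent Poisson processes superpose: combined rate λ = 1.5 + 0.67 = 2.17 per day.
Over the interval, μ = 2.17 × 3 = 6.51 (3 days).
P(N ≥ 8) = 1 − P(N ≤ 7) ≈ 0.3287.

0.3287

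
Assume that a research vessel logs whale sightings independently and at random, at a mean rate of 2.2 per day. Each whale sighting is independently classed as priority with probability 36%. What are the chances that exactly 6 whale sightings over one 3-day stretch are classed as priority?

0.0232

Thinning: the whale sightings that are classed as priority themselves form a Poisson process with rate 0.36 × 2.2 = 0.792 per day.
Over the interval, μ = 0.792 × 3 = 2.376 (a 3-day stretch = 3 days).
P(N = 6) = e^(−2.376) · 2.376^6/6! ≈ 0.0232.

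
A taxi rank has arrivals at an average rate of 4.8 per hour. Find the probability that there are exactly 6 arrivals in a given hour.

0.1398

With mean μ = 4.8 per hour,
P(N = 6) = e^(−μ) μ^6/6! = e^(−4.8) · 4.8^6/720 ≈ 0.1398.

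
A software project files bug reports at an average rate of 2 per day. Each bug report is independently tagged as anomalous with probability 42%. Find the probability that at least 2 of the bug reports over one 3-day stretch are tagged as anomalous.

0.7168

Thinning: the bug reports that are tagged as anomalous themselves form a Poisson process with rate 0.42 × 2 = 0.84 per day.
Over the interval, μ = 0.84 × 3 = 2.52 (a 3-day stretch = 3 days).
P(N ≥ 2) = 1 − P(N ≤ 1) ≈ 0.7168.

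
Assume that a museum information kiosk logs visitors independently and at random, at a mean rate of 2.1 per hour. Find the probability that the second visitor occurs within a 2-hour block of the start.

0.9220

Over the interval, μ = 2.1 × 2 = 4.2 (a 2-hour block = 2 hours).
The second arrival falls in the interval iff at least 2 events occur there: P(S_2 ≤ t) = P(N ≥ 2) = 1 − P(N ≤ 1) ≈ 0.9220.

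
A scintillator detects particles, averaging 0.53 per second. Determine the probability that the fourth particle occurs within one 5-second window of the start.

Over the interval, μ = 0.53 × 5 = 2.65 (a 5-second window = 5 seconds).
The fourth arrival falls in the interval iff at least 4 events occur there: P(S_4 ≤ t) = P(N ≥ 4) = 1 − P(N ≤ 3) ≈ 0.2749.

0.2749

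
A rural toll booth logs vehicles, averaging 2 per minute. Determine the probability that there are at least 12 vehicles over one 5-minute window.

0.3032

Over the interval, μ = 2 × 5 = 10 (a 5-minute window = 5 minutes).
P(N ≥ 12) = 1 − P(N ≤ 11) = 1 − Σ_{j=0}^{11} e^(−μ) μ^j/j! ≈ 0.3032.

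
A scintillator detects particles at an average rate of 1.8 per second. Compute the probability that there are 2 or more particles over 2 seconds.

Over the interval, μ = 1.8 × 2 = 3.6 (2 seconds).
P(N ≥ 2) = 1 − P(N ≤ 1) = 1 − Σ_{j=0}^{1} e^(−μ) μ^j/j! ≈ 0.8743.

0.8743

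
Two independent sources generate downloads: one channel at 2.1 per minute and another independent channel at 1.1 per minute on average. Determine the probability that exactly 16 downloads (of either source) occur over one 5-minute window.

0.0992

Independent Poisson processes superpose: combined rate λ = 2.1 + 1.1 = 3.2 per minute.
Over the interval, μ = 3.2 × 5 = 16 (a 5-minute window = 5 minutes).
P(N = 16) = e^(−16) · 16^16/16! ≈ 0.0992.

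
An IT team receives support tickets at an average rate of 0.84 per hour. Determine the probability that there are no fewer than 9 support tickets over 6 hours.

0.0707

Over the interval, μ = 0.84 × 6 = 5.04 (6 hours).
P(N ≥ 9) = 1 − P(N ≤ 8) = 1 − Σ_{j=0}^{8} e^(−μ) μ^j/j! ≈ 0.0707.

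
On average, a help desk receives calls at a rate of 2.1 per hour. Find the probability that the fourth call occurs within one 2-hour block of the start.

0.6046

Over the interval, μ = 2.1 × 2 = 4.2 (a 2-hour block = 2 hours).
The fourth arrival falls in the interval iff at least 4 events occur there: P(S_4 ≤ t) = P(N ≥ 4) = 1 − P(N ≤ 3) ≈ 0.6046.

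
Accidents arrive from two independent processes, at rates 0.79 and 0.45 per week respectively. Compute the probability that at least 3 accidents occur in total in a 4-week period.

Independent Poisson processes superpose: combined rate λ = 0.79 + 0.45 = 1.24 per week.
Over the interval, μ = 1.24 × 4 = 4.96 (a 4-week period = 4 weeks).
P(N ≥ 3) = 1 − P(N ≤ 2) ≈ 0.8719.

0.8719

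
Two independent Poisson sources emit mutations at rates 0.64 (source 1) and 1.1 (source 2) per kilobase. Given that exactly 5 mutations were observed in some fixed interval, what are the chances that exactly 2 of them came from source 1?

Given the total, each event is independently from source 1 with probability p = λ_1/(λ_1+λ_2) = 0.64/1.74 ≈ 0.3678.
So K ~ Binomial(5, 0.64/1.74): P(K = 2) = C(5,2) · (0.64/1.74)^2 · (1.1/1.74)^3 ≈ 0.3418.

0.3418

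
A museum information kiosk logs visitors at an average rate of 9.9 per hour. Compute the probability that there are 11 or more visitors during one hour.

0.4045

With mean μ = 9.9 per hour,
P(N ≥ 11) = 1 − P(N ≤ 10) = 1 − Σ_{j=0}^{10} e^(−μ) μ^j/j! ≈ 0.4045.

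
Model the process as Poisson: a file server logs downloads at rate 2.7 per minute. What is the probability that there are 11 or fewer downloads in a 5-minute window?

Over the interval, μ = 2.7 × 5 = 13.5 (a 5-minute window = 5 minutes).
P(N ≤ 11) = Σ_{j=0}^{11} e^(−μ) μ^j/j! ≈ 0.3045.

0.3045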